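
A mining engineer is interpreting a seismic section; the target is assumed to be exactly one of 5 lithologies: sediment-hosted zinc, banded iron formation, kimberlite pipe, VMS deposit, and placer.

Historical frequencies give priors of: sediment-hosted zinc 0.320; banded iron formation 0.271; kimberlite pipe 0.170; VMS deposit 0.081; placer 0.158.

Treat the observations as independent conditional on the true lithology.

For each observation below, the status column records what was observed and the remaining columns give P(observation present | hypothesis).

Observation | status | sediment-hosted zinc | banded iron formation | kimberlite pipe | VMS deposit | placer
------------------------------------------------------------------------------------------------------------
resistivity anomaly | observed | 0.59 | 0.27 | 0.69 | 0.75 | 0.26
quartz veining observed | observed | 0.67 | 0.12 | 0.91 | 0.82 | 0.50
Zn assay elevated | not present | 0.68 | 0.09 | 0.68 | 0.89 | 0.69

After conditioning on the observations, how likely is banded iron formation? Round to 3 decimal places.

For each hypothesis, the unnormalized posterior weight is prior × product of the observation likelihoods (using 1 − P(present | H) for each absent observation):
  sediment-hosted zinc: 0.320 × 0.59 × 0.67 × (1 − 0.68) = 0.040479
  banded iron formation: 0.271 × 0.27 × 0.12 × (1 − 0.09) = 0.0079902
  kimberlite pipe: 0.170 × 0.69 × 0.91 × (1 − 0.68) = 0.034158
  VMS deposit: 0.081 × 0.75 × 0.82 × (1 − 0.89) = 0.0054796
  placer: 0.158 × 0.26 × 0.50 × (1 − 0.69) = 0.0063674
The unnormalized weights sum to 0.094474.
P(banded iron formation | evidence) = 0.0079902 / 0.094474 ≈ 0.085.

0.085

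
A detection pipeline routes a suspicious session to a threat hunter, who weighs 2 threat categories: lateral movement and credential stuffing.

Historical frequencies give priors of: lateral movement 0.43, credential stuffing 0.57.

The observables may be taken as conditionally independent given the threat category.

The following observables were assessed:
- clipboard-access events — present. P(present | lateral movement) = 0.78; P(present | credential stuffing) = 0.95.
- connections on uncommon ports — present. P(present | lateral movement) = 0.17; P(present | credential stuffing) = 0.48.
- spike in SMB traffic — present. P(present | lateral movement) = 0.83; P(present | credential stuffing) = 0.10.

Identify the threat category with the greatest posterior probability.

By Bayes' rule with conditional independence, the unnormalized weight for each hypothesis is prior × ∏ likelihoods:
  lateral movement: 0.43 × 0.78 × 0.17 × 0.83 = 0.047325
  credential stuffing: 0.57 × 0.95 × 0.48 × 0.10 = 0.025992
The unnormalized weights sum to 0.073317.
P(lateral movement | evidence) ≈ 0.047325 / 0.073317 ≈ 0.645
P(credential stuffing | evidence) ≈ 0.025992 / 0.073317 ≈ 0.355
The largest is 0.645, so lateral movement is most probable.

lateral movement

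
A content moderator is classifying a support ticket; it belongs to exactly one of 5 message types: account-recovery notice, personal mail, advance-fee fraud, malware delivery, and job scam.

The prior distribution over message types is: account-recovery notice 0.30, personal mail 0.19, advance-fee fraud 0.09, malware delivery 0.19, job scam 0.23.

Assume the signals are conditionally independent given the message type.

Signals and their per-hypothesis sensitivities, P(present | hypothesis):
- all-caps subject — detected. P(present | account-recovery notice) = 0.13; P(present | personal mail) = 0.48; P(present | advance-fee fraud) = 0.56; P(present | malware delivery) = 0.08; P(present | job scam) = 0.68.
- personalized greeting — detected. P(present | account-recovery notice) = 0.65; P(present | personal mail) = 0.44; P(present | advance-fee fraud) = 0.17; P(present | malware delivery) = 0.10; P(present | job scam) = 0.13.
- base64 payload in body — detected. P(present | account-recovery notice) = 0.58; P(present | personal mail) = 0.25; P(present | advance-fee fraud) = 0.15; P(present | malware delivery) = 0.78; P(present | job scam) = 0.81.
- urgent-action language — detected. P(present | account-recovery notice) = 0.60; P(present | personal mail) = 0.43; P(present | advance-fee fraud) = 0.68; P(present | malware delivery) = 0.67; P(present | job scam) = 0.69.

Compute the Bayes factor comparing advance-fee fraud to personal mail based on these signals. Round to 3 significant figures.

Take the product of per-signal likelihoods under each hypothesis, then divide.
  advance-fee fraud: 0.56 × 0.17 × 0.15 × 0.68 = 0.0097104
  personal mail: 0.48 × 0.44 × 0.25 × 0.43 = 0.022704
Bayes factor = 0.0097104 / 0.022704 ≈ 0.428

0.428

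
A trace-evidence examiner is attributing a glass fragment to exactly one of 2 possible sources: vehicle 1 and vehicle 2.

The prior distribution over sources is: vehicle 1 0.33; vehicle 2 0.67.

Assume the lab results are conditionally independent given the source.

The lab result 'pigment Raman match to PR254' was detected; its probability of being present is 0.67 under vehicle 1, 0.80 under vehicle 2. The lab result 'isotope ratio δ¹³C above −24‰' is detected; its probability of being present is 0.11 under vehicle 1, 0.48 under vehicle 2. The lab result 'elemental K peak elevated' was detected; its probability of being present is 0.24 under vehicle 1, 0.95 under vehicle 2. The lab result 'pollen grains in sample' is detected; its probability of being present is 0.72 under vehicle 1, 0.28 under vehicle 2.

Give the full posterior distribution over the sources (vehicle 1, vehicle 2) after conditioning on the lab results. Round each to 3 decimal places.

0.058, 0.942

Multiply each prior by the joint likelihood of the lab result pattern:
  vehicle 1: 0.33 × 0.67 × 0.11 × 0.24 × 0.72 = 0.0042027
  vehicle 2: 0.67 × 0.80 × 0.48 × 0.95 × 0.28 = 0.068436
Marginal likelihood of the evidence = 0.072639.
P(vehicle 1 | evidence) = 0.0042027 / 0.072639 ≈ 0.058
P(vehicle 2 | evidence) = 0.068436 / 0.072639 ≈ 0.942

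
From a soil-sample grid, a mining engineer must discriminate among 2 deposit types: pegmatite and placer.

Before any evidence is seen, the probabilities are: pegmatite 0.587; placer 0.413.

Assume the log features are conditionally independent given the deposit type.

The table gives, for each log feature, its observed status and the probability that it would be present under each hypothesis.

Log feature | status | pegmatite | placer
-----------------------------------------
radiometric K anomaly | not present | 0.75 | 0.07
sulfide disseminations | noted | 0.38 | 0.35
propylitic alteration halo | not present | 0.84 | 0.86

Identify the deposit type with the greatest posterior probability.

placer

Multiply each prior by the joint likelihood of the log feature pattern (using 1 − P(present | H) for each absent log feature):
  pegmatite: 0.587 × (1 − 0.75) × 0.38 × (1 − 0.84) = 0.0089224
  placer: 0.413 × (1 − 0.07) × 0.35 × (1 − 0.86) = 0.01882
The unnormalized weights sum to 0.027743.
P(pegmatite | evidence) ≈ 0.0089224 / 0.027743 ≈ 0.322
P(placer | evidence) ≈ 0.01882 / 0.027743 ≈ 0.678
The largest is 0.678, so placer is most probable.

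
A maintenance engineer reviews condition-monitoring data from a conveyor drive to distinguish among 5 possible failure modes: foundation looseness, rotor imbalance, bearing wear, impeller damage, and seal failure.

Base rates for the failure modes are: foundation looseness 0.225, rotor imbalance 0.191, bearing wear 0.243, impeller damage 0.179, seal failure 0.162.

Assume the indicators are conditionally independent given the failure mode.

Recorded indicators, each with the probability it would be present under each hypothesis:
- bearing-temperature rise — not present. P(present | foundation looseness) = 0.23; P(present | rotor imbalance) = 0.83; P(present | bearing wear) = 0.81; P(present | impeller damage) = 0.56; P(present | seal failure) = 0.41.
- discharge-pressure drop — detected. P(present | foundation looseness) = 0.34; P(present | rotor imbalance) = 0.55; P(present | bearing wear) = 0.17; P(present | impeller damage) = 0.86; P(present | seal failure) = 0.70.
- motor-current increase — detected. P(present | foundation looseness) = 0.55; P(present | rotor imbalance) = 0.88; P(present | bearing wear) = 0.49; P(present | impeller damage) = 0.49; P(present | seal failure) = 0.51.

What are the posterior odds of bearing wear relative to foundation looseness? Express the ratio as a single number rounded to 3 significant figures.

Posterior odds equal prior odds times the likelihood ratio; only the two competing hypotheses matter (using 1 − P(present | H) for each absent indicator).
  bearing wear: 0.243 × (1 − 0.81) × 0.17 × 0.49 = 0.003846
  foundation looseness: 0.225 × (1 − 0.23) × 0.34 × 0.55 = 0.032398
Odds(bearing wear : foundation looseness) = 0.003846 / 0.032398 ≈ 0.119.

0.119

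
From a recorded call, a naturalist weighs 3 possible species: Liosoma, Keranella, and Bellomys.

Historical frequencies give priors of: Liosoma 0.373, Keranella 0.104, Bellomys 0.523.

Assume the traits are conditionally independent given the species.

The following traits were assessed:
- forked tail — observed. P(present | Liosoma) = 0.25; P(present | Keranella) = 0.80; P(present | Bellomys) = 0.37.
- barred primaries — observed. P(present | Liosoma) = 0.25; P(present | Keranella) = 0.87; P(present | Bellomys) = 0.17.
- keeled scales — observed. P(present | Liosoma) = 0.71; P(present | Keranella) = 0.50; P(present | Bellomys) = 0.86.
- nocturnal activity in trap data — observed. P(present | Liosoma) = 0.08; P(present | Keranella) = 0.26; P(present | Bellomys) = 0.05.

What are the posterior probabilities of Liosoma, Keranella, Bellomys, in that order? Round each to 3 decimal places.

For each hypothesis, the unnormalized posterior weight is prior × product of the trait likelihoods:
  Liosoma: 0.373 × 0.25 × 0.25 × 0.71 × 0.08 = 0.0013242
  Keranella: 0.104 × 0.80 × 0.87 × 0.50 × 0.26 = 0.0094099
  Bellomys: 0.523 × 0.37 × 0.17 × 0.86 × 0.05 = 0.0014146
Marginal likelihood of the evidence = 0.012149.
P(Liosoma | evidence) = 0.0013242 / 0.012149 ≈ 0.109
P(Keranella | evidence) = 0.0094099 / 0.012149 ≈ 0.775
P(Bellomys | evidence) = 0.0014146 / 0.012149 ≈ 0.116

0.109, 0.775, 0.116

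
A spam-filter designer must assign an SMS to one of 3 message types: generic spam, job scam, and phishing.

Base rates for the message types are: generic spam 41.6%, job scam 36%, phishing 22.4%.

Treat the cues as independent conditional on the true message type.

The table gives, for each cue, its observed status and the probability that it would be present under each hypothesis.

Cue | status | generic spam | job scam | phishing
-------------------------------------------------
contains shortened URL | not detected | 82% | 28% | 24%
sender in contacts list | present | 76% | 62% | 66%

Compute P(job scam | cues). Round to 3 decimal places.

0.487

By Bayes' rule with conditional independence, the unnormalized weight for each hypothesis is prior × ∏ likelihoods (using 1 − P(present | H) for each absent cue):
  generic spam: 0.416 × (1 − 0.82) × 0.76 = 0.056909
  job scam: 0.360 × (1 − 0.28) × 0.62 = 0.1607
  phishing: 0.224 × (1 − 0.24) × 0.66 = 0.11236
Marginal likelihood of the evidence = 0.32997.
P(job scam | evidence) = 0.1607 / 0.32997 ≈ 0.487.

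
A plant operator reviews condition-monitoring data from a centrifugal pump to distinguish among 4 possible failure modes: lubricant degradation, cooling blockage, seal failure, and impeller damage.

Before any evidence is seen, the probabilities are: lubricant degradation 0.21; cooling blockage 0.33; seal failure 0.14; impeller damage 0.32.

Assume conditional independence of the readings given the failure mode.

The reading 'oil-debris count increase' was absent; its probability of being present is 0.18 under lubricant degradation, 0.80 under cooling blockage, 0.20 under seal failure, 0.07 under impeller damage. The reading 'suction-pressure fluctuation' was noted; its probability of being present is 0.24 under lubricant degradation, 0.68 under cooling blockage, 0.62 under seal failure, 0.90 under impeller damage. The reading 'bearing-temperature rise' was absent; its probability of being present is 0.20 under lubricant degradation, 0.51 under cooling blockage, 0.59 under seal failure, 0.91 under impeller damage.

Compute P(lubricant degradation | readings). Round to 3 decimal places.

0.307

By Bayes' rule with conditional independence, the unnormalized weight for each hypothesis is prior × ∏ likelihoods (using 1 − P(present | H) for each absent reading):
  lubricant degradation: 0.21 × (1 − 0.18) × 0.24 × (1 − 0.20) = 0.033062
  cooling blockage: 0.33 × (1 − 0.80) × 0.68 × (1 − 0.51) = 0.021991
  seal failure: 0.14 × (1 − 0.20) × 0.62 × (1 − 0.59) = 0.02847
  impeller damage: 0.32 × (1 − 0.07) × 0.90 × (1 − 0.91) = 0.024106
Normalizing constant Z = 0.033062 + 0.021991 + 0.02847 + 0.024106 = 0.10763.
P(lubricant degradation | evidence) = 0.033062 / 0.10763 ≈ 0.307.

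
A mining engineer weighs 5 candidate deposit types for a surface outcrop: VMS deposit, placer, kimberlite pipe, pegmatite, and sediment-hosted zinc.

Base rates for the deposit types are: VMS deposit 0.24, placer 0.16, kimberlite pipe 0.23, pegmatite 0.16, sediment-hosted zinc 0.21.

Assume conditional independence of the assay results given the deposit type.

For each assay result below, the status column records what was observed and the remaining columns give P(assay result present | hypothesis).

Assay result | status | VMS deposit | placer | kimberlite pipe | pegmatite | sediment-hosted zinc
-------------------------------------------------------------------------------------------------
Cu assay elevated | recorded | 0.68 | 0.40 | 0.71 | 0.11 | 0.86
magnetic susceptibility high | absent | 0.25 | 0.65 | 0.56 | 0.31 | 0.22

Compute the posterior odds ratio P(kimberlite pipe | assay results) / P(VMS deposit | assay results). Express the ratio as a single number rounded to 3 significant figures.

Unnormalized posterior weight (prior times the assay result likelihoods) for each of the two hypotheses (using 1 − P(present | H) for each absent assay result):
  kimberlite pipe: 0.23 × 0.71 × (1 − 0.56) = 0.071852
  VMS deposit: 0.24 × 0.68 × (1 − 0.25) = 0.1224
Odds(kimberlite pipe : VMS deposit) = 0.071852 / 0.1224 ≈ 0.587.

0.587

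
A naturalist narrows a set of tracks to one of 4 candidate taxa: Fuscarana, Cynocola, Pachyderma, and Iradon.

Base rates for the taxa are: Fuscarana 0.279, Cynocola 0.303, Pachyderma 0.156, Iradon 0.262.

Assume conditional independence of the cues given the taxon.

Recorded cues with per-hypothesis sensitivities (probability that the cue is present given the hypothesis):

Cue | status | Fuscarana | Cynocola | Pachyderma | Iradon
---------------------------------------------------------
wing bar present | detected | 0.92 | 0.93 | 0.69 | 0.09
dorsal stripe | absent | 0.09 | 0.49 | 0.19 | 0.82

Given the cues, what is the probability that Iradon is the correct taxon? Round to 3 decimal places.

0.009

By Bayes' rule with conditional independence, the unnormalized weight for each hypothesis is prior × ∏ likelihoods (using 1 − P(present | H) for each absent cue):
  Fuscarana: 0.279 × 0.92 × (1 − 0.09) = 0.23358
  Cynocola: 0.303 × 0.93 × (1 − 0.49) = 0.14371
  Pachyderma: 0.156 × 0.69 × (1 − 0.19) = 0.087188
  Iradon: 0.262 × 0.09 × (1 − 0.82) = 0.0042444
Marginal likelihood of the evidence = 0.46872.
P(Iradon | evidence) = 0.0042444 / 0.46872 ≈ 0.009.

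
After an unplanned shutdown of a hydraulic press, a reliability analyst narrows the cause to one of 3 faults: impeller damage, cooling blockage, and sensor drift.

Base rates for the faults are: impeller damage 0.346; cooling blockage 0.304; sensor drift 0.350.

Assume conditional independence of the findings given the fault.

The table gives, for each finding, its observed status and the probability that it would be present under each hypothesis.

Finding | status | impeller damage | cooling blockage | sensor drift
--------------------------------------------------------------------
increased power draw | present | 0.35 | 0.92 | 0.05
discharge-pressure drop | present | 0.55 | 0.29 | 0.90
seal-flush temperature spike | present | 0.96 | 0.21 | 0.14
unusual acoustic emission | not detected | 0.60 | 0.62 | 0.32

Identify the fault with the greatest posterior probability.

impeller damage

By Bayes' rule with conditional independence, the unnormalized weight for each hypothesis is prior × ∏ likelihoods (using 1 − P(present | H) for each absent finding):
  impeller damage: 0.346 × 0.35 × 0.55 × 0.96 × (1 − 0.60) = 0.025576
  cooling blockage: 0.304 × 0.92 × 0.29 × 0.21 × (1 − 0.62) = 0.0064724
  sensor drift: 0.350 × 0.05 × 0.90 × 0.14 × (1 − 0.32) = 0.0014994
Marginal likelihood of the evidence = 0.033548.
P(impeller damage | evidence) ≈ 0.025576 / 0.033548 ≈ 0.762
P(cooling blockage | evidence) ≈ 0.0064724 / 0.033548 ≈ 0.193
P(sensor drift | evidence) ≈ 0.0014994 / 0.033548 ≈ 0.045
The largest is 0.762, so impeller damage is most probable.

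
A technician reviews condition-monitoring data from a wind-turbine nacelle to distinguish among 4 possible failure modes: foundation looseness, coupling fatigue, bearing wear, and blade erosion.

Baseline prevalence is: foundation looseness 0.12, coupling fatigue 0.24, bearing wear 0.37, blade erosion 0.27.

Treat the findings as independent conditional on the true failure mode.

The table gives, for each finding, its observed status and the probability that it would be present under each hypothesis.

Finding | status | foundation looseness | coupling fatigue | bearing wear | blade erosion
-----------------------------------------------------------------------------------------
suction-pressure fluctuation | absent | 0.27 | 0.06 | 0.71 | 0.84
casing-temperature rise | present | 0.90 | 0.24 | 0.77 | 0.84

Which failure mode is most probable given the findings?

bearing wear

Multiply each prior by the joint likelihood of the evidence pattern (using 1 − P(present | H) for each absent finding):
  foundation looseness: 0.12 × (1 − 0.27) × 0.90 = 0.07884
  coupling fatigue: 0.24 × (1 − 0.06) × 0.24 = 0.054144
  bearing wear: 0.37 × (1 − 0.71) × 0.77 = 0.082621
  blade erosion: 0.27 × (1 − 0.84) × 0.84 = 0.036288
Marginal likelihood of the evidence = 0.25189.
P(foundation looseness | evidence) ≈ 0.07884 / 0.25189 ≈ 0.313
P(coupling fatigue | evidence) ≈ 0.054144 / 0.25189 ≈ 0.215
P(bearing wear | evidence) ≈ 0.082621 / 0.25189 ≈ 0.328
P(blade erosion | evidence) ≈ 0.036288 / 0.25189 ≈ 0.144
The largest is 0.328, so bearing wear is most probable.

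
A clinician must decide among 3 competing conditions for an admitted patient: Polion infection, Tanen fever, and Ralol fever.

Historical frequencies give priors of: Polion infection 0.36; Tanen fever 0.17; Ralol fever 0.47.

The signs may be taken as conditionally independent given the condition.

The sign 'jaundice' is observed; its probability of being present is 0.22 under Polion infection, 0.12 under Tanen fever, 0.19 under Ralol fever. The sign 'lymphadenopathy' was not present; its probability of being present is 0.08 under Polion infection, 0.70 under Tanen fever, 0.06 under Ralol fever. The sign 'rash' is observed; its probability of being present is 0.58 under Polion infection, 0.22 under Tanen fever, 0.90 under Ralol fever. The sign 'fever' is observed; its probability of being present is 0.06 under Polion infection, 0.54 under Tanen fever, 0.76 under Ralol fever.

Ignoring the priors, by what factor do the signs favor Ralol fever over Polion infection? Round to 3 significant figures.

17.3

The Bayes factor is the ratio of the joint likelihoods of the sign pattern under the two hypotheses (using 1 − P(present | H) for each absent sign).
  Ralol fever: 0.19 × (1 − 0.06) × 0.90 × 0.76 = 0.12216
  Polion infection: 0.22 × (1 − 0.08) × 0.58 × 0.06 = 0.0070435
Bayes factor = 0.12216 / 0.0070435 ≈ 17.3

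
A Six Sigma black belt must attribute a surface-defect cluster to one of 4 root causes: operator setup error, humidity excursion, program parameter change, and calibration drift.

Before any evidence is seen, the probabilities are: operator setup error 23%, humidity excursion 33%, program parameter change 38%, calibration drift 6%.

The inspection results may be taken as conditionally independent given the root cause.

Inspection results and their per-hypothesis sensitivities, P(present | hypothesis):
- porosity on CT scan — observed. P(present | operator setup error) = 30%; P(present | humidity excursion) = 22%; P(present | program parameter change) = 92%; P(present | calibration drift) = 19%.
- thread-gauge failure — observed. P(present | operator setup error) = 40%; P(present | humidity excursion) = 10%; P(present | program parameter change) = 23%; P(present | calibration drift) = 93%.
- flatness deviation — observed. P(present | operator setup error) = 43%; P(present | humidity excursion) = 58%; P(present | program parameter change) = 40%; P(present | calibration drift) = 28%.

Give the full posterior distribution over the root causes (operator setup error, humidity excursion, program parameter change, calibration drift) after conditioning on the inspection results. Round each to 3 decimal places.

0.232, 0.082, 0.628, 0.058

By Bayes' rule with conditional independence, the unnormalized weight for each hypothesis is prior × ∏ likelihoods:
  operator setup error: 0.23 × 0.30 × 0.40 × 0.43 = 0.011868
  humidity excursion: 0.33 × 0.22 × 0.10 × 0.58 = 0.0042108
  program parameter change: 0.38 × 0.92 × 0.23 × 0.40 = 0.032163
  calibration drift: 0.06 × 0.19 × 0.93 × 0.28 = 0.0029686
The unnormalized weights sum to 0.051211.
P(operator setup error | evidence) = 0.011868 / 0.051211 ≈ 0.232
P(humidity excursion | evidence) = 0.0042108 / 0.051211 ≈ 0.082
P(program parameter change | evidence) = 0.032163 / 0.051211 ≈ 0.628
P(calibration drift | evidence) = 0.0029686 / 0.051211 ≈ 0.058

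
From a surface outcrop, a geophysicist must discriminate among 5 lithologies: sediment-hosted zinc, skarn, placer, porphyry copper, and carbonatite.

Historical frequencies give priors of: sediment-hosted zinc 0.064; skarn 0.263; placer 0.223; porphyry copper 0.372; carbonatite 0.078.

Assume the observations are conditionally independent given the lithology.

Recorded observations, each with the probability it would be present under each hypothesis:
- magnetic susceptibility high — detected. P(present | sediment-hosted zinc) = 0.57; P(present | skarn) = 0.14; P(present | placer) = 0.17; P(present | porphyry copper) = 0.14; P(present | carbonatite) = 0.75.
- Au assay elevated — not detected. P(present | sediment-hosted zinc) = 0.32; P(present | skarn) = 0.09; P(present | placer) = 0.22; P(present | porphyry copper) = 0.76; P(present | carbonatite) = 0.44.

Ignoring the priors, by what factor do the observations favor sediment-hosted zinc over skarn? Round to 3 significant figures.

3.04

Joint likelihood of the evidence pattern under each hypothesis (using 1 − P(present | H) for each absent observation):
  sediment-hosted zinc: 0.57 × (1 − 0.32) = 0.3876
  skarn: 0.14 × (1 − 0.09) = 0.1274
Bayes factor = 0.3876 / 0.1274 ≈ 3.04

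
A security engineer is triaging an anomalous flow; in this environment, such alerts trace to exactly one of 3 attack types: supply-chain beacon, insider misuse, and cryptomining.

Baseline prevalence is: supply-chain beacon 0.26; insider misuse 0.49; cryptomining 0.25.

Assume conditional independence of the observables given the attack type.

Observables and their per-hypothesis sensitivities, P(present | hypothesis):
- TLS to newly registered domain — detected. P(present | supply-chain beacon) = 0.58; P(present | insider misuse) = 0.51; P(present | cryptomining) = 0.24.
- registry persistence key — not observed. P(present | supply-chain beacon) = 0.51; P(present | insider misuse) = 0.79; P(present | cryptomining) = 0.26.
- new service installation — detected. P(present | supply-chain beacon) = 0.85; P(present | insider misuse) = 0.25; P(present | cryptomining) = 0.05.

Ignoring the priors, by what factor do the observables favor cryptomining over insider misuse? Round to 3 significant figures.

The Bayes factor is the ratio of the joint likelihoods of the observable pattern under the two hypotheses (using 1 − P(present | H) for each absent observable).
  cryptomining: 0.24 × (1 − 0.26) × 0.05 = 0.00888
  insider misuse: 0.51 × (1 − 0.79) × 0.25 = 0.026775
Bayes factor = 0.00888 / 0.026775 ≈ 0.332

0.332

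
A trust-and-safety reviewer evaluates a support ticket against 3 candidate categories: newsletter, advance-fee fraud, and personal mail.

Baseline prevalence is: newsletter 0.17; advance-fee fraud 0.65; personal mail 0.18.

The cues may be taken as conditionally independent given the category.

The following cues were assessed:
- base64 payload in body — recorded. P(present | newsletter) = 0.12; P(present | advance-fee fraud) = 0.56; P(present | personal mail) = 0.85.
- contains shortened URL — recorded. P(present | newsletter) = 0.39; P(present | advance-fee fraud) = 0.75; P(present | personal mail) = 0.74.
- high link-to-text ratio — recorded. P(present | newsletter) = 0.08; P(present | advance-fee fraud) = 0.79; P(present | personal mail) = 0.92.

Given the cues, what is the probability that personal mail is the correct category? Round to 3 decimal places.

0.325

For each hypothesis, the unnormalized posterior weight is prior × product of the cue likelihoods:
  newsletter: 0.17 × 0.12 × 0.39 × 0.08 = 0.00063648
  advance-fee fraud: 0.65 × 0.56 × 0.75 × 0.79 = 0.21567
  personal mail: 0.18 × 0.85 × 0.74 × 0.92 = 0.10416
The unnormalized weights sum to 0.32047.
P(personal mail | evidence) = 0.10416 / 0.32047 ≈ 0.325.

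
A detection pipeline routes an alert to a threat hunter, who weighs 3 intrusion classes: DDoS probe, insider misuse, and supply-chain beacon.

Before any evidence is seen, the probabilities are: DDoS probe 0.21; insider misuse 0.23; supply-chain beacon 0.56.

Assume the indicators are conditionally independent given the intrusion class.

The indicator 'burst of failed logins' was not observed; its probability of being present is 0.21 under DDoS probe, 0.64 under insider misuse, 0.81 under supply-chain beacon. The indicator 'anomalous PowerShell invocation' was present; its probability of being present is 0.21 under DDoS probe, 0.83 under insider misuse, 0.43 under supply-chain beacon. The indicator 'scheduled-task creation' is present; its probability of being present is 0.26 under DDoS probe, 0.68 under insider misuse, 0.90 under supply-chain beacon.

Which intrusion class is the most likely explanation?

insider misuse

For each hypothesis, the unnormalized posterior weight is prior × product of the indicator likelihoods (using 1 − P(present | H) for each absent indicator):
  DDoS probe: 0.21 × (1 − 0.21) × 0.21 × 0.26 = 0.0090581
  insider misuse: 0.23 × (1 − 0.64) × 0.83 × 0.68 = 0.046732
  supply-chain beacon: 0.56 × (1 − 0.81) × 0.43 × 0.90 = 0.041177
Normalizing constant Z = 0.0090581 + 0.046732 + 0.041177 = 0.096967.
P(DDoS probe | evidence) ≈ 0.0090581 / 0.096967 ≈ 0.093
P(insider misuse | evidence) ≈ 0.046732 / 0.096967 ≈ 0.482
P(supply-chain beacon | evidence) ≈ 0.041177 / 0.096967 ≈ 0.425
The largest is 0.482, so insider misuse is most probable.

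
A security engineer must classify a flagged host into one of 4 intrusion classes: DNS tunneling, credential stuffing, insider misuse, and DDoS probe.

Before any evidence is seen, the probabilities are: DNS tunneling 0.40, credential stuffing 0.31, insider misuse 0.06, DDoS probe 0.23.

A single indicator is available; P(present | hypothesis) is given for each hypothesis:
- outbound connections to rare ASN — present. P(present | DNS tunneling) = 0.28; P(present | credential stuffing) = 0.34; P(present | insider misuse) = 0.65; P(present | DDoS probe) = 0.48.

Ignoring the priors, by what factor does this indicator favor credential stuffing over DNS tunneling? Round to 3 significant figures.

1.21

Likelihood of this indicator under each hypothesis:
  credential stuffing: 0.34
  DNS tunneling: 0.28
Bayes factor = 0.34 / 0.28 ≈ 1.21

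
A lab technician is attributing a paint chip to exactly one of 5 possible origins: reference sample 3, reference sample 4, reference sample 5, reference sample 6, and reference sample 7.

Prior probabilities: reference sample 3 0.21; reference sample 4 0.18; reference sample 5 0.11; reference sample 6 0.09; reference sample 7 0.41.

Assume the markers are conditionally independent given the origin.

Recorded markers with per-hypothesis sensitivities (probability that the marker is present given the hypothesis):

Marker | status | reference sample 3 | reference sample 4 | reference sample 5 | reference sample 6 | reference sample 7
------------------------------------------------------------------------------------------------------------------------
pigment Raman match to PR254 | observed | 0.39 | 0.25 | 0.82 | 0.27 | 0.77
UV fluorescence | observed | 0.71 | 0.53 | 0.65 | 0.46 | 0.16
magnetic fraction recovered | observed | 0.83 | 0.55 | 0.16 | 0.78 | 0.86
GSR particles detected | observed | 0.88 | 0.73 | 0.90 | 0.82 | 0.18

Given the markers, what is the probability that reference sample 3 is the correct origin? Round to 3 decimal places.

0.563

For each hypothesis, the unnormalized posterior weight is prior × product of the marker likelihoods:
  reference sample 3: 0.21 × 0.39 × 0.71 × 0.83 × 0.88 = 0.042472
  reference sample 4: 0.18 × 0.25 × 0.53 × 0.55 × 0.73 = 0.0095758
  reference sample 5: 0.11 × 0.82 × 0.65 × 0.16 × 0.90 = 0.0084427
  reference sample 6: 0.09 × 0.27 × 0.46 × 0.78 × 0.82 = 0.0071494
  reference sample 7: 0.41 × 0.77 × 0.16 × 0.86 × 0.18 = 0.0078193
The unnormalized weights sum to 0.075459.
P(reference sample 3 | evidence) = 0.042472 / 0.075459 ≈ 0.563.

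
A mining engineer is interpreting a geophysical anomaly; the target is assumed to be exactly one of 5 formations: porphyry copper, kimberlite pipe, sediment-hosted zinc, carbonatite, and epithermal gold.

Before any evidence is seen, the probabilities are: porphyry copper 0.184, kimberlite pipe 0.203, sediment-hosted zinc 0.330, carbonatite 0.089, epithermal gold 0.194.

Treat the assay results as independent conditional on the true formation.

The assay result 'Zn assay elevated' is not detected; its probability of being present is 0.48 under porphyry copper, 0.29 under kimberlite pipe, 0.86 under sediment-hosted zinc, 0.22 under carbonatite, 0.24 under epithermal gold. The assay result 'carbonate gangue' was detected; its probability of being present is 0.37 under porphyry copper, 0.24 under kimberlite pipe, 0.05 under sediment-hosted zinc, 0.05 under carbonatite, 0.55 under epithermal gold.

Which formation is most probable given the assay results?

epithermal gold

Multiply each prior by the joint likelihood of the assay result pattern (using 1 − P(present | H) for each absent assay result):
  porphyry copper: 0.184 × (1 − 0.48) × 0.37 = 0.035402
  kimberlite pipe: 0.203 × (1 − 0.29) × 0.24 = 0.034591
  sediment-hosted zinc: 0.330 × (1 − 0.86) × 0.05 = 0.00231
  carbonatite: 0.089 × (1 − 0.22) × 0.05 = 0.003471
  epithermal gold: 0.194 × (1 − 0.24) × 0.55 = 0.081092
The unnormalized weights sum to 0.15687.
P(porphyry copper | evidence) ≈ 0.035402 / 0.15687 ≈ 0.226
P(kimberlite pipe | evidence) ≈ 0.034591 / 0.15687 ≈ 0.221
P(sediment-hosted zinc | evidence) ≈ 0.00231 / 0.15687 ≈ 0.015
P(carbonatite | evidence) ≈ 0.003471 / 0.15687 ≈ 0.022
P(epithermal gold | evidence) ≈ 0.081092 / 0.15687 ≈ 0.517
The largest is 0.517, so epithermal gold is most probable.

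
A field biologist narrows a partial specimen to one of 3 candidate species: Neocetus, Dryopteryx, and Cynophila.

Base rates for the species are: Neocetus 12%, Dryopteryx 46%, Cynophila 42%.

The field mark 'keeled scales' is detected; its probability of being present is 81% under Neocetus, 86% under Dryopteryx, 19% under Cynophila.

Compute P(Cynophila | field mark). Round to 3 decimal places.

Multiply each prior by the likelihood of the field mark:
  Neocetus: 0.12 × 0.81 = 0.0972
  Dryopteryx: 0.46 × 0.86 = 0.3956
  Cynophila: 0.42 × 0.19 = 0.0798
The unnormalized weights sum to 0.5726.
P(Cynophila | evidence) = 0.0798 / 0.5726 ≈ 0.139.

0.139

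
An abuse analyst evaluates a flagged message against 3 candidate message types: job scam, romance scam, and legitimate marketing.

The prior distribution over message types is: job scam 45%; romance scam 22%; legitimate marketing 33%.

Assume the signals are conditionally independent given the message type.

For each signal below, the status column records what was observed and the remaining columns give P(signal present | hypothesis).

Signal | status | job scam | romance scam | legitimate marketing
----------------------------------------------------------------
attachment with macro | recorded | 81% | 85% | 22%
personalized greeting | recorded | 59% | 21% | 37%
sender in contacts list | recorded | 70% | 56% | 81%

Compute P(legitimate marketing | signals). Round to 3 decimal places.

0.112

By Bayes' rule with conditional independence, the unnormalized weight for each hypothesis is prior × ∏ likelihoods:
  job scam: 0.45 × 0.81 × 0.59 × 0.70 = 0.15054
  romance scam: 0.22 × 0.85 × 0.21 × 0.56 = 0.021991
  legitimate marketing: 0.33 × 0.22 × 0.37 × 0.81 = 0.021758
Marginal likelihood of the evidence = 0.19429.
P(legitimate marketing | evidence) = 0.021758 / 0.19429 ≈ 0.112.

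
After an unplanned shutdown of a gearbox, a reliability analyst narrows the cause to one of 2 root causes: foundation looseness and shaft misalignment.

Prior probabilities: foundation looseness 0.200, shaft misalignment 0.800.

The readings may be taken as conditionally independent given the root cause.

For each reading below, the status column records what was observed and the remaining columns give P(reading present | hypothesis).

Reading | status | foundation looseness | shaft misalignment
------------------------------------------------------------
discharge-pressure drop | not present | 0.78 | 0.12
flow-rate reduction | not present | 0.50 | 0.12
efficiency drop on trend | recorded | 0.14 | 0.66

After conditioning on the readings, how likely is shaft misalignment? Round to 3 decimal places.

For each hypothesis, the unnormalized posterior weight is prior × product of the reading likelihoods (using 1 − P(present | H) for each absent reading):
  foundation looseness: 0.200 × (1 − 0.78) × (1 − 0.50) × 0.14 = 0.00308
  shaft misalignment: 0.800 × (1 − 0.12) × (1 − 0.12) × 0.66 = 0.40888
Marginal likelihood of the evidence = 0.41196.
P(shaft misalignment | evidence) = 0.40888 / 0.41196 ≈ 0.993.

0.993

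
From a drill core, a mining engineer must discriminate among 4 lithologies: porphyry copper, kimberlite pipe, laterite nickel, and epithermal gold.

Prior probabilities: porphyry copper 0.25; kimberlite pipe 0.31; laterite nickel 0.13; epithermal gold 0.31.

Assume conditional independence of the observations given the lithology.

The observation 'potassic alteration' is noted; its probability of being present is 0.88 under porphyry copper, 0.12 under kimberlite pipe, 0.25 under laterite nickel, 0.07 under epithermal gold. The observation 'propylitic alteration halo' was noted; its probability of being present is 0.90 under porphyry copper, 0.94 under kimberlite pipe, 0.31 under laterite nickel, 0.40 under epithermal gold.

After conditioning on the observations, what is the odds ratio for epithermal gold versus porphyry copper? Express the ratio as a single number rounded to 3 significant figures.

0.0438

Unnormalized posterior weight (prior times the observation likelihoods) for each of the two hypotheses:
  epithermal gold: 0.31 × 0.07 × 0.40 = 0.00868
  porphyry copper: 0.25 × 0.88 × 0.90 = 0.198
Posterior odds = 0.00868 / 0.198 ≈ 0.0438.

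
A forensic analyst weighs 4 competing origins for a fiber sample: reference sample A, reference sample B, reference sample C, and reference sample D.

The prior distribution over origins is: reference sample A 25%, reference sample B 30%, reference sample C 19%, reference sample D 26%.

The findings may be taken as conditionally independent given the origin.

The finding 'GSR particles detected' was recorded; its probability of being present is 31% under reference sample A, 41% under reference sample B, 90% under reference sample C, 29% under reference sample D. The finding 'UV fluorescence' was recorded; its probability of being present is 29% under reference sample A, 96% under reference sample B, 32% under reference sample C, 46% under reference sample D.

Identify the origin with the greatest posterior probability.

reference sample B

For each hypothesis, the unnormalized posterior weight is prior × product of the finding likelihoods:
  reference sample A: 0.25 × 0.31 × 0.29 = 0.022475
  reference sample B: 0.30 × 0.41 × 0.96 = 0.11808
  reference sample C: 0.19 × 0.90 × 0.32 = 0.05472
  reference sample D: 0.26 × 0.29 × 0.46 = 0.034684
Normalizing constant Z = 0.022475 + 0.11808 + 0.05472 + 0.034684 = 0.22996.
P(reference sample A | evidence) ≈ 0.022475 / 0.22996 ≈ 0.098
P(reference sample B | evidence) ≈ 0.11808 / 0.22996 ≈ 0.513
P(reference sample C | evidence) ≈ 0.05472 / 0.22996 ≈ 0.238
P(reference sample D | evidence) ≈ 0.034684 / 0.22996 ≈ 0.151
The largest is 0.513, so reference sample B is most probable.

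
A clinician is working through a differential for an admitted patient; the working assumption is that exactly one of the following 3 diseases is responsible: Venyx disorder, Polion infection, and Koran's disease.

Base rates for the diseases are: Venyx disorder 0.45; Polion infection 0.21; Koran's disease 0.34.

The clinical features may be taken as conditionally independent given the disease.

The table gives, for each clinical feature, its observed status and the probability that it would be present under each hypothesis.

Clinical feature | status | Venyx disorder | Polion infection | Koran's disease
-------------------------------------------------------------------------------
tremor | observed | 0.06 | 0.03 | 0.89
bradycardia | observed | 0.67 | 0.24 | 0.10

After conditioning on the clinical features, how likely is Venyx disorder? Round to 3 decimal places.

By Bayes' rule with conditional independence, the unnormalized weight for each hypothesis is prior × ∏ likelihoods:
  Venyx disorder: 0.45 × 0.06 × 0.67 = 0.01809
  Polion infection: 0.21 × 0.03 × 0.24 = 0.001512
  Koran's disease: 0.34 × 0.89 × 0.10 = 0.03026
Normalizing constant Z = 0.01809 + 0.001512 + 0.03026 = 0.049862.
P(Venyx disorder | evidence) = 0.01809 / 0.049862 ≈ 0.363.

0.363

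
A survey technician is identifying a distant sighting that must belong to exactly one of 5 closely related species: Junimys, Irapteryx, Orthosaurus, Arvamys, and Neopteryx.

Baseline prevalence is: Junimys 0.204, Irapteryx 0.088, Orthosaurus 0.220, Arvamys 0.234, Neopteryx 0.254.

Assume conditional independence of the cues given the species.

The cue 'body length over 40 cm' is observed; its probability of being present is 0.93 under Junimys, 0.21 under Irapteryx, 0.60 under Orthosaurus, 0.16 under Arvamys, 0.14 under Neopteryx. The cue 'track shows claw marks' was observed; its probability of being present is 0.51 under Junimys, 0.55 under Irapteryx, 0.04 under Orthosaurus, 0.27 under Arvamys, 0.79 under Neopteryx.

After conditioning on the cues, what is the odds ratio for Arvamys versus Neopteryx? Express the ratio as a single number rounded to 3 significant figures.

Unnormalized posterior weight (prior times the cue likelihoods) for each of the two hypotheses:
  Arvamys: 0.234 × 0.16 × 0.27 = 0.010109
  Neopteryx: 0.254 × 0.14 × 0.79 = 0.028092
Odds(Arvamys : Neopteryx) = 0.010109 / 0.028092 ≈ 0.360.

0.360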